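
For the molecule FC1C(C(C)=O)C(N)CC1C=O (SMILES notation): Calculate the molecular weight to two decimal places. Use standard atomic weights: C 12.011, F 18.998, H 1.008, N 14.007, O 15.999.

First, the molecular formula is C8H12FNO2 (counting implicit H from valence).
  C: 8 × 12.011 = 96.088
  F: 1 × 18.998 = 18.998
  H: 12 × 1.008 = 12.096
  N: 1 × 14.007 = 14.007
  O: 2 × 15.999 = 31.998
Sum: 8×12.011 + 1×18.998 + 12×1.008 + 1×14.007 + 2×15.999 = 173.187 → 173.19 g/mol.

173.19 g/mol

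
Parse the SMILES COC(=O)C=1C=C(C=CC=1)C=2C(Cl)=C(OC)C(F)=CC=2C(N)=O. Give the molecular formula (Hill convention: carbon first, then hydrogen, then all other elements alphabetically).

Walk through each heavy atom and fill implicit hydrogens from standard valence (C 4, N 3, O 2, S 2, halogen 1):
  atom 1: C, bond orders sum to 1 (valence 4) → 3 H
  atom 2: O, bond orders sum to 2 (valence 2) → 0 H
  atom 3: C, bond orders sum to 4 (valence 4) → 0 H
  atom 4: O, bond orders sum to 2 (valence 2) → 0 H
  atom 5: C, bond orders sum to 4 (valence 4) → 0 H
  atom 6: C, bond orders sum to 3 (valence 4) → 1 H
  atom 7: C, bond orders sum to 4 (valence 4) → 0 H
  atom 8: C, bond orders sum to 3 (valence 4) → 1 H
  atom 9: C, bond orders sum to 3 (valence 4) → 1 H
  atom 10: C, bond orders sum to 3 (valence 4) → 1 H
  atom 11: C, bond orders sum to 4 (valence 4) → 0 H
  atom 12: C, bond orders sum to 4 (valence 4) → 0 H
  atom 13: Cl (halogen, monovalent) → 0 H
  atom 14: C, bond orders sum to 4 (valence 4) → 0 H
  atom 15: O, bond orders sum to 2 (valence 2) → 0 H
  atom 16: C, bond orders sum to 1 (valence 4) → 3 H
  atom 17: C, bond orders sum to 4 (valence 4) → 0 H
  atom 18: F (halogen, monovalent) → 0 H
  atom 19: C, bond orders sum to 3 (valence 4) → 1 H
  atom 20: C, bond orders sum to 4 (valence 4) → 0 H
  atom 21: C, bond orders sum to 4 (valence 4) → 0 H
  atom 22: N, bond orders sum to 1 (valence 3) → 2 H
  atom 23: O, bond orders sum to 2 (valence 2) → 0 H
Totals → C:16, H:13, Cl:1, F:1, N:1, O:4.
In Hill order: C16H13ClFNO4.

C16H13ClFNO4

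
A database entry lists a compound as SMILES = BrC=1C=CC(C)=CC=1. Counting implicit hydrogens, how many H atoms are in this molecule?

Walk through each heavy atom and fill implicit hydrogens from standard valence (C 4, N 3, O 2, S 2, halogen 1):
  atom 1: Br (halogen, monovalent) → 0 H
  atom 2: C, bond orders sum to 4 (valence 4) → 0 H
  atom 3: C, bond orders sum to 3 (valence 4) → 1 H
  atom 4: C, bond orders sum to 3 (valence 4) → 1 H
  atom 5: C, bond orders sum to 4 (valence 4) → 0 H
  atom 6: C, bond orders sum to 1 (valence 4) → 3 H
  atom 7: C, bond orders sum to 3 (valence 4) → 1 H
  atom 8: C, bond orders sum to 3 (valence 4) → 1 H
Total hydrogens: 7.

7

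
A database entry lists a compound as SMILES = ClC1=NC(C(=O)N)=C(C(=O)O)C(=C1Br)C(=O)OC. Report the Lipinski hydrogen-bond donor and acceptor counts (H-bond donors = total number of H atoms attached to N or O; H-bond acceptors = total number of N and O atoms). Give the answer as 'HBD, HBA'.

3, 7

Donors: find every N or O and count the H atoms it carries.
  atom 3 (N): bond orders sum to 3 → 0 H
  atom 6 (O): bond orders sum to 2 → 0 H
  atom 7 (N): bond orders sum to 1 → 2 H
  atom 10 (O): bond orders sum to 2 → 0 H
  atom 11 (O): bond orders sum to 1 → 1 H
  atom 16 (O): bond orders sum to 2 → 0 H
  atom 17 (O): bond orders sum to 2 → 0 H
Lipinski HBD = 3.
Acceptors: N atoms = 2, O atoms = 5 → HBA = 7.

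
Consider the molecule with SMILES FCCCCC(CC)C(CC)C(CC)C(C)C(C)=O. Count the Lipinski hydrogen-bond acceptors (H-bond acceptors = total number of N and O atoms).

1

N atoms: 0; O atoms: 1.
Lipinski HBA = 0 + 1 = 1.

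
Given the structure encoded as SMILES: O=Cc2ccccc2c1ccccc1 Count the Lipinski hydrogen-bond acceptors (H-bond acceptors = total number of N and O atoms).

N atoms: 0; O atoms: 1.
Lipinski HBA = 0 + 1 = 1.

1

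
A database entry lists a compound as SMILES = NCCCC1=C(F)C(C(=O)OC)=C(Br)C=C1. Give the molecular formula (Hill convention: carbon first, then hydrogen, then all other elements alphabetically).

C11H13BrFNO2

Walk through each heavy atom and fill implicit hydrogens from standard valence (C 4, N 3, O 2, S 2, halogen 1):
  atom 1: N, bond orders sum to 1 (valence 3) → 2 H
  atom 2: C, bond orders sum to 2 (valence 4) → 2 H
  atom 3: C, bond orders sum to 2 (valence 4) → 2 H
  atom 4: C, bond orders sum to 2 (valence 4) → 2 H
  atom 5: C, bond orders sum to 4 (valence 4) → 0 H
  atom 6: C, bond orders sum to 4 (valence 4) → 0 H
  atom 7: F (halogen, monovalent) → 0 H
  atom 8: C, bond orders sum to 4 (valence 4) → 0 H
  atom 9: C, bond orders sum to 4 (valence 4) → 0 H
  atom 10: O, bond orders sum to 2 (valence 2) → 0 H
  atom 11: O, bond orders sum to 2 (valence 2) → 0 H
  atom 12: C, bond orders sum to 1 (valence 4) → 3 H
  atom 13: C, bond orders sum to 4 (valence 4) → 0 H
  atom 14: Br (halogen, monovalent) → 0 H
  atom 15: C, bond orders sum to 3 (valence 4) → 1 H
  atom 16: C, bond orders sum to 3 (valence 4) → 1 H
Totals → C:11, H:13, Br:1, F:1, N:1, O:2.
In Hill order: C11H13BrFNO2.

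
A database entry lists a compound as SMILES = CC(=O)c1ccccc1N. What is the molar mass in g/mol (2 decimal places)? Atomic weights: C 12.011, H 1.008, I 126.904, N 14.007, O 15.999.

135.17 g/mol

First, the molecular formula is C8H9NO (counting implicit H from valence).
  C: 8 × 12.011 = 96.088
  H: 9 × 1.008 = 9.072
  N: 1 × 14.007 = 14.007
  O: 1 × 15.999 = 15.999
Sum: 8×12.011 + 9×1.008 + 1×14.007 + 1×15.999 = 135.166 → 135.17 g/mol.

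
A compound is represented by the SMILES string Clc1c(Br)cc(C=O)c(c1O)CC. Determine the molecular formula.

Walk through each heavy atom and fill implicit hydrogens from standard valence (C 4, N 3, O 2, S 2, halogen 1); for lowercase aromatic atoms, an aromatic c carries 1 H when it has two neighbours and 0 H with three, and aromatic n carries 0 H:
  atom 1: Cl (halogen, monovalent) → 0 H
  atom 2: aromatic c, 3 neighbours → 0 H
  atom 3: aromatic c, 3 neighbours → 0 H
  atom 4: Br (halogen, monovalent) → 0 H
  atom 5: aromatic c, 2 neighbours → 1 H
  atom 6: aromatic c, 3 neighbours → 0 H
  atom 7: C, bond orders sum to 3 (valence 4) → 1 H
  atom 8: O, bond orders sum to 2 (valence 2) → 0 H
  atom 9: aromatic c, 3 neighbours → 0 H
  atom 10: aromatic c, 3 neighbours → 0 H
  atom 11: O, bond orders sum to 1 (valence 2) → 1 H
  atom 12: C, bond orders sum to 2 (valence 4) → 2 H
  atom 13: C, bond orders sum to 1 (valence 4) → 3 H
Totals → C:9, H:8, Br:1, Cl:1, O:2.

C9H8BrClO2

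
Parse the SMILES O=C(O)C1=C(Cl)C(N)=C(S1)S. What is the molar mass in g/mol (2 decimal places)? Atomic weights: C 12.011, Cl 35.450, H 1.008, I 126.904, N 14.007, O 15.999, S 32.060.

First, the molecular formula is C5H4ClNO2S2 (counting implicit H from valence).
  C: 5 × 12.011 = 60.055
  Cl: 1 × 35.450 = 35.450
  H: 4 × 1.008 = 4.032
  N: 1 × 14.007 = 14.007
  O: 2 × 15.999 = 31.998
  S: 2 × 32.060 = 64.120
Sum: 5×12.011 + 1×35.450 + 4×1.008 + 1×14.007 + 2×15.999 + 2×32.060 = 209.662 → 209.66 g/mol.

209.66 g/mol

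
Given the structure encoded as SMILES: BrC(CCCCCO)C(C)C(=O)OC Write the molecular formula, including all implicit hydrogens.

C10H19BrO3

Walk through each heavy atom and fill implicit hydrogens from standard valence (C 4, N 3, O 2, S 2, halogen 1):
  atom 1: Br (halogen, monovalent) → 0 H
  atom 2: C, bond orders sum to 3 (valence 4) → 1 H
  atom 3: C, bond orders sum to 2 (valence 4) → 2 H
  atom 4: C, bond orders sum to 2 (valence 4) → 2 H
  atom 5: C, bond orders sum to 2 (valence 4) → 2 H
  atom 6: C, bond orders sum to 2 (valence 4) → 2 H
  atom 7: C, bond orders sum to 2 (valence 4) → 2 H
  atom 8: O, bond orders sum to 1 (valence 2) → 1 H
  atom 9: C, bond orders sum to 3 (valence 4) → 1 H
  atom 10: C, bond orders sum to 1 (valence 4) → 3 H
  atom 11: C, bond orders sum to 4 (valence 4) → 0 H
  atom 12: O, bond orders sum to 2 (valence 2) → 0 H
  atom 13: O, bond orders sum to 2 (valence 2) → 0 H
  atom 14: C, bond orders sum to 1 (valence 4) → 3 H
Totals → C:10, H:19, Br:1, O:3.
In Hill order: C10H19BrO3.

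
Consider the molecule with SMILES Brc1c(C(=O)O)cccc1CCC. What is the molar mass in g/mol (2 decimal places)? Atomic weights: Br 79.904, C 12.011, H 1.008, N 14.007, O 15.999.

First, the molecular formula is C10H11BrO2 (counting implicit H from valence).
  Br: 1 × 79.904 = 79.904
  C: 10 × 12.011 = 120.110
  H: 11 × 1.008 = 11.088
  O: 2 × 15.999 = 31.998
Sum: 1×79.904 + 10×12.011 + 11×1.008 + 2×15.999 = 243.100 → 243.10 g/mol.

243.10 g/mol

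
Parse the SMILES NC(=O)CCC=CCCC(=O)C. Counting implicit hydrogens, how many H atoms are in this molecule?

15

Walk through each heavy atom and fill implicit hydrogens from standard valence (C 4, N 3, O 2, S 2, halogen 1):
  atom 1: N, bond orders sum to 1 (valence 3) → 2 H
  atom 2: C, bond orders sum to 4 (valence 4) → 0 H
  atom 3: O, bond orders sum to 2 (valence 2) → 0 H
  atom 4: C, bond orders sum to 2 (valence 4) → 2 H
  atom 5: C, bond orders sum to 2 (valence 4) → 2 H
  atom 6: C, bond orders sum to 3 (valence 4) → 1 H
  atom 7: C, bond orders sum to 3 (valence 4) → 1 H
  atom 8: C, bond orders sum to 2 (valence 4) → 2 H
  atom 9: C, bond orders sum to 2 (valence 4) → 2 H
  atom 10: C, bond orders sum to 4 (valence 4) → 0 H
  atom 11: O, bond orders sum to 2 (valence 2) → 0 H
  atom 12: C, bond orders sum to 1 (valence 4) → 3 H
Total hydrogens: 15.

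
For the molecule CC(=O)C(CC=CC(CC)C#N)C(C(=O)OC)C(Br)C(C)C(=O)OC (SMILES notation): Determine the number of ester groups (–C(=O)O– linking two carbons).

The ester motif appears at heavy-atom positions 14, 22 in the SMILES.
Other groups present: 1 alkene, 1 ketone, 1 nitrile.
Ester count: 2.

2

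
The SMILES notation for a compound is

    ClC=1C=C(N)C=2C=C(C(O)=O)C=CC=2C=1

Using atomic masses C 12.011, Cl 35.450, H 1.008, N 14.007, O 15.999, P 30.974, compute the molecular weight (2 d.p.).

First, the molecular formula is C11H8ClNO2 (counting implicit H from valence).
  C: 11 × 12.011 = 132.121
  Cl: 1 × 35.450 = 35.450
  H: 8 × 1.008 = 8.064
  N: 1 × 14.007 = 14.007
  O: 2 × 15.999 = 31.998
Sum: 11×12.011 + 1×35.450 + 8×1.008 + 1×14.007 + 2×15.999 = 221.640 → 221.64 g/mol.

221.64 g/mol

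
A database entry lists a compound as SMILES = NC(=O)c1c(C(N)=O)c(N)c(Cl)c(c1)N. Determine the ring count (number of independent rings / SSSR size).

1

In SMILES, each pair of matching ring-closure digits denotes one ring-closing bond; the number of such bonds equals the number of independent rings.
Ring-closure bonds here: 1.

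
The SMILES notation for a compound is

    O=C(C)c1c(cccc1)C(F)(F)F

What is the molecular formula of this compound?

C9H7F3O

Walk through each heavy atom and fill implicit hydrogens from standard valence (C 4, N 3, O 2, S 2, halogen 1); for lowercase aromatic atoms, an aromatic c carries 1 H when it has two neighbours and 0 H with three, and aromatic n carries 0 H:
  atom 1: O, bond orders sum to 2 (valence 2) → 0 H
  atom 2: C, bond orders sum to 4 (valence 4) → 0 H
  atom 3: C, bond orders sum to 1 (valence 4) → 3 H
  atom 4: aromatic c, 3 neighbours → 0 H
  atom 5: aromatic c, 3 neighbours → 0 H
  atom 6: aromatic c, 2 neighbours → 1 H
  atom 7: aromatic c, 2 neighbours → 1 H
  atom 8: aromatic c, 2 neighbours → 1 H
  atom 9: aromatic c, 2 neighbours → 1 H
  atom 10: C, bond orders sum to 4 (valence 4) → 0 H
  atom 11: F (halogen, monovalent) → 0 H
  atom 12: F (halogen, monovalent) → 0 H
  atom 13: F (halogen, monovalent) → 0 H
Totals → C:9, H:7, F:3, O:1.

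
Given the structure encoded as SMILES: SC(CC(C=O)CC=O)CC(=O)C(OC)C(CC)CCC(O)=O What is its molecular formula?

Walk through each heavy atom and fill implicit hydrogens from standard valence (C 4, N 3, O 2, S 2, halogen 1):
  atom 1: S, bond orders sum to 1 (valence 2) → 1 H
  atom 2: C, bond orders sum to 3 (valence 4) → 1 H
  atom 3: C, bond orders sum to 2 (valence 4) → 2 H
  atom 4: C, bond orders sum to 3 (valence 4) → 1 H
  atom 5: C, bond orders sum to 3 (valence 4) → 1 H
  atom 6: O, bond orders sum to 2 (valence 2) → 0 H
  atom 7: C, bond orders sum to 2 (valence 4) → 2 H
  atom 8: C, bond orders sum to 3 (valence 4) → 1 H
  atom 9: O, bond orders sum to 2 (valence 2) → 0 H
  atom 10: C, bond orders sum to 2 (valence 4) → 2 H
  atom 11: C, bond orders sum to 4 (valence 4) → 0 H
  atom 12: O, bond orders sum to 2 (valence 2) → 0 H
  atom 13: C, bond orders sum to 3 (valence 4) → 1 H
  atom 14: O, bond orders sum to 2 (valence 2) → 0 H
  atom 15: C, bond orders sum to 1 (valence 4) → 3 H
  atom 16: C, bond orders sum to 3 (valence 4) → 1 H
  atom 17: C, bond orders sum to 2 (valence 4) → 2 H
  atom 18: C, bond orders sum to 1 (valence 4) → 3 H
  atom 19: C, bond orders sum to 2 (valence 4) → 2 H
  atom 20: C, bond orders sum to 2 (valence 4) → 2 H
  atom 21: C, bond orders sum to 4 (valence 4) → 0 H
  atom 22: O, bond orders sum to 1 (valence 2) → 1 H
  atom 23: O, bond orders sum to 2 (valence 2) → 0 H
Totals → C:16, H:26, O:6, S:1.

C16H26O6S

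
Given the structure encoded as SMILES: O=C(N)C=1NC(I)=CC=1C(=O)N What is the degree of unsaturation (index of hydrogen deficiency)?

Degree of unsaturation = (number of rings) + (number of π bonds).
Ring closures in the SMILES: 1.
π bonds: 4 double bonds (each 1 DoU) → 4 DoU from unsaturation.
Total DoU = 1 + 4 = 5.

5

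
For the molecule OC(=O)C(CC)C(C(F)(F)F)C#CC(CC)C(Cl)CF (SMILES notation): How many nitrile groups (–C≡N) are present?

0

Scan the SMILES for the nitrile motif — none present.
Groups that are present: 1 alkyne, 1 carboxylic acid.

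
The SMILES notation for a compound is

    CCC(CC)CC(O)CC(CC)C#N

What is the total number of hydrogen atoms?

Walk through each heavy atom and fill implicit hydrogens from standard valence (C 4, N 3, O 2, S 2, halogen 1):
  atom 1: C, bond orders sum to 1 (valence 4) → 3 H
  atom 2: C, bond orders sum to 2 (valence 4) → 2 H
  atom 3: C, bond orders sum to 3 (valence 4) → 1 H
  atom 4: C, bond orders sum to 2 (valence 4) → 2 H
  atom 5: C, bond orders sum to 1 (valence 4) → 3 H
  atom 6: C, bond orders sum to 2 (valence 4) → 2 H
  atom 7: C, bond orders sum to 3 (valence 4) → 1 H
  atom 8: O, bond orders sum to 1 (valence 2) → 1 H
  atom 9: C, bond orders sum to 2 (valence 4) → 2 H
  atom 10: C, bond orders sum to 3 (valence 4) → 1 H
  atom 11: C, bond orders sum to 2 (valence 4) → 2 H
  atom 12: C, bond orders sum to 1 (valence 4) → 3 H
  atom 13: C, bond orders sum to 4 (valence 4) → 0 H
  atom 14: N, bond orders sum to 3 (valence 3) → 0 H
Total hydrogens: 23.

23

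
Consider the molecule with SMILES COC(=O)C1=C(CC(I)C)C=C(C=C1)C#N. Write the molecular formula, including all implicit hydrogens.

Walk through each heavy atom and fill implicit hydrogens from standard valence (C 4, N 3, O 2, S 2, halogen 1):
  atom 1: C, bond orders sum to 1 (valence 4) → 3 H
  atom 2: O, bond orders sum to 2 (valence 2) → 0 H
  atom 3: C, bond orders sum to 4 (valence 4) → 0 H
  atom 4: O, bond orders sum to 2 (valence 2) → 0 H
  atom 5: C, bond orders sum to 4 (valence 4) → 0 H
  atom 6: C, bond orders sum to 4 (valence 4) → 0 H
  atom 7: C, bond orders sum to 2 (valence 4) → 2 H
  atom 8: C, bond orders sum to 3 (valence 4) → 1 H
  atom 9: I (halogen, monovalent) → 0 H
  atom 10: C, bond orders sum to 1 (valence 4) → 3 H
  atom 11: C, bond orders sum to 3 (valence 4) → 1 H
  atom 12: C, bond orders sum to 4 (valence 4) → 0 H
  atom 13: C, bond orders sum to 3 (valence 4) → 1 H
  atom 14: C, bond orders sum to 3 (valence 4) → 1 H
  atom 15: C, bond orders sum to 4 (valence 4) → 0 H
  atom 16: N, bond orders sum to 3 (valence 3) → 0 H
Totals → C:12, H:12, I:1, N:1, O:2.
In Hill order: C12H12INO2.

C12H12INO2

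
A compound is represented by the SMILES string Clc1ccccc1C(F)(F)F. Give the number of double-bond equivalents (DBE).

Molecular formula: C7H4ClF3.
DoU = (2C + 2 + N − H − X) / 2, where X is the halogen count and O/S are ignored.
    = (2·7 + 2 + 0 − 4 − 4) / 2 = 8 / 2 = 4.

4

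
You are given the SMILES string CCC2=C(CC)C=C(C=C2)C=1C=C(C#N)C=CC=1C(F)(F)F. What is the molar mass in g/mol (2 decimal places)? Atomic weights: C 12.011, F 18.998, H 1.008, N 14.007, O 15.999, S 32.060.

303.33 g/mol

First, the molecular formula is C18H16F3N (counting implicit H from valence).
  C: 18 × 12.011 = 216.198
  F: 3 × 18.998 = 56.994
  H: 16 × 1.008 = 16.128
  N: 1 × 14.007 = 14.007
Sum: 18×12.011 + 3×18.998 + 16×1.008 + 1×14.007 = 303.327 → 303.33 g/mol.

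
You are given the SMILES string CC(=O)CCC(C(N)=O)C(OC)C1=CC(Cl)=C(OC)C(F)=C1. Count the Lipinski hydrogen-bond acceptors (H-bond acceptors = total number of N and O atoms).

N atoms: 1; O atoms: 4.
Lipinski HBA = 1 + 4 = 5.

5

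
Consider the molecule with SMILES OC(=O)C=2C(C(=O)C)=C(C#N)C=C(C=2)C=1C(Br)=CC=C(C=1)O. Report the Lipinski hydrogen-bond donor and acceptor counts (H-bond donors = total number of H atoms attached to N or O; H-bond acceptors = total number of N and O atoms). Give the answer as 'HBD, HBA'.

2, 5

Donors: find every N or O and count the H atoms it carries.
  atom 1 (O): bond orders sum to 1 → 1 H
  atom 3 (O): bond orders sum to 2 → 0 H
  atom 7 (O): bond orders sum to 2 → 0 H
  atom 11 (N): bond orders sum to 3 → 0 H
  atom 22 (O): bond orders sum to 1 → 1 H
Lipinski HBD = 2.
Acceptors: N atoms = 1, O atoms = 4 → HBA = 5.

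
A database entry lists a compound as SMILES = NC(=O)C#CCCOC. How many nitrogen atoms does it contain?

Scan the SMILES for N atoms (remember two-letter symbols like Cl and Br are single atoms).
Nitrogen count: 1.

1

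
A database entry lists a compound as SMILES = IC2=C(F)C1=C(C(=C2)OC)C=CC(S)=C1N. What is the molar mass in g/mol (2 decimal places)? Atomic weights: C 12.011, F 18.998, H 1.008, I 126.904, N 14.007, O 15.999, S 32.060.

349.16 g/mol

First, the molecular formula is C11H9FINOS (counting implicit H from valence).
  C: 11 × 12.011 = 132.121
  F: 1 × 18.998 = 18.998
  H: 9 × 1.008 = 9.072
  I: 1 × 126.904 = 126.904
  N: 1 × 14.007 = 14.007
  O: 1 × 15.999 = 15.999
  S: 1 × 32.060 = 32.060
Sum: 11×12.011 + 1×18.998 + 9×1.008 + 1×126.904 + 1×14.007 + 1×15.999 + 1×32.060 = 349.161 → 349.16 g/mol.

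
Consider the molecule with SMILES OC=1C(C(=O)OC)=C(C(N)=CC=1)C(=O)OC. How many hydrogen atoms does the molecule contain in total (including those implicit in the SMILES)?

Walk through each heavy atom and fill implicit hydrogens from standard valence (C 4, N 3, O 2, S 2, halogen 1):
  atom 1: O, bond orders sum to 1 (valence 2) → 1 H
  atom 2: C, bond orders sum to 4 (valence 4) → 0 H
  atom 3: C, bond orders sum to 4 (valence 4) → 0 H
  atom 4: C, bond orders sum to 4 (valence 4) → 0 H
  atom 5: O, bond orders sum to 2 (valence 2) → 0 H
  atom 6: O, bond orders sum to 2 (valence 2) → 0 H
  atom 7: C, bond orders sum to 1 (valence 4) → 3 H
  atom 8: C, bond orders sum to 4 (valence 4) → 0 H
  atom 9: C, bond orders sum to 4 (valence 4) → 0 H
  atom 10: N, bond orders sum to 1 (valence 3) → 2 H
  atom 11: C, bond orders sum to 3 (valence 4) → 1 H
  atom 12: C, bond orders sum to 3 (valence 4) → 1 H
  atom 13: C, bond orders sum to 4 (valence 4) → 0 H
  atom 14: O, bond orders sum to 2 (valence 2) → 0 H
  atom 15: O, bond orders sum to 2 (valence 2) → 0 H
  atom 16: C, bond orders sum to 1 (valence 4) → 3 H
Total hydrogens: 11.

11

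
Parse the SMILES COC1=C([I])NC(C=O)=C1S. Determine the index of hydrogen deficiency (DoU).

Degree of unsaturation = (number of rings) + (number of π bonds).
Ring closures in the SMILES: 1.
π bonds: 3 double bonds (each 1 DoU) → 3 DoU from unsaturation.
Total DoU = 1 + 3 = 4.

4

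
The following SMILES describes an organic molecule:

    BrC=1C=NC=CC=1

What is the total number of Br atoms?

1

Scan the SMILES for Br atoms (remember two-letter symbols like Cl and Br are single atoms).
Bromine count: 1.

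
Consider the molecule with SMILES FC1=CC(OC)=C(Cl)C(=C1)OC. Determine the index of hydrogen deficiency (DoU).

Molecular formula: C8H8ClFO2.
DoU = (2C + 2 + N − H − X) / 2, where X is the halogen count and O/S are ignored.
    = (2·8 + 2 + 0 − 8 − 2) / 2 = 8 / 2 = 4.

4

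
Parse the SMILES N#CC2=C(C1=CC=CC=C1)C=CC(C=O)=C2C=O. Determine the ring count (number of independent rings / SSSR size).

In SMILES, each pair of matching ring-closure digits denotes one ring-closing bond; the number of such bonds equals the number of independent rings.
Ring-closure bonds here: 2.

2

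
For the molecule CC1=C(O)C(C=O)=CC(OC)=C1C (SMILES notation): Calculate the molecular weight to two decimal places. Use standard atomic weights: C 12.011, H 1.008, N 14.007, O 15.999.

180.20 g/mol

First, the molecular formula is C10H12O3 (counting implicit H from valence).
  C: 10 × 12.011 = 120.110
  H: 12 × 1.008 = 12.096
  O: 3 × 15.999 = 47.997
Sum: 10×12.011 + 12×1.008 + 3×15.999 = 180.203 → 180.20 g/mol.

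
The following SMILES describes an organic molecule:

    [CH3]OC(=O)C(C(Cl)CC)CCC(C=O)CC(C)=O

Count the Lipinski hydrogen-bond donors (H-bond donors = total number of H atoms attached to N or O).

Donors: find every N or O and count the H atoms it carries.
  atom 2 (O): bond orders sum to 2 → 0 H
  atom 4 (O): bond orders sum to 2 → 0 H
  atom 14 (O): bond orders sum to 2 → 0 H
  atom 18 (O): bond orders sum to 2 → 0 H
Lipinski HBD = 0.

0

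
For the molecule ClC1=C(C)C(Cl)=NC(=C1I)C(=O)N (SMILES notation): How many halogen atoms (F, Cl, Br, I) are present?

Halogen atoms appear at heavy-atom positions 1, 6, 10 (2×Cl, 1×I).
Other groups present: 1 amide.
Halogen count: 3.

3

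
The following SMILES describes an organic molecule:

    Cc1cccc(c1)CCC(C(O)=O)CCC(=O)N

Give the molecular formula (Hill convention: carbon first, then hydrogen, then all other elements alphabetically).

C14H19NO3

Walk through each heavy atom and fill implicit hydrogens from standard valence (C 4, N 3, O 2, S 2, halogen 1); for lowercase aromatic atoms, an aromatic c carries 1 H when it has two neighbours and 0 H with three, and aromatic n carries 0 H:
  atom 1: C, bond orders sum to 1 (valence 4) → 3 H
  atom 2: aromatic c, 3 neighbours → 0 H
  atom 3: aromatic c, 2 neighbours → 1 H
  atom 4: aromatic c, 2 neighbours → 1 H
  atom 5: aromatic c, 2 neighbours → 1 H
  atom 6: aromatic c, 3 neighbours → 0 H
  atom 7: aromatic c, 2 neighbours → 1 H
  atom 8: C, bond orders sum to 2 (valence 4) → 2 H
  atom 9: C, bond orders sum to 2 (valence 4) → 2 H
  atom 10: C, bond orders sum to 3 (valence 4) → 1 H
  atom 11: C, bond orders sum to 4 (valence 4) → 0 H
  atom 12: O, bond orders sum to 1 (valence 2) → 1 H
  atom 13: O, bond orders sum to 2 (valence 2) → 0 H
  atom 14: C, bond orders sum to 2 (valence 4) → 2 H
  atom 15: C, bond orders sum to 2 (valence 4) → 2 H
  atom 16: C, bond orders sum to 4 (valence 4) → 0 H
  atom 17: O, bond orders sum to 2 (valence 2) → 0 H
  atom 18: N, bond orders sum to 1 (valence 3) → 2 H
Totals → C:14, H:19, N:1, O:3.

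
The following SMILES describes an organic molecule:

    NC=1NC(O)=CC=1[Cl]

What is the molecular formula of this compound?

C4H5ClN2O

Walk through each heavy atom and fill implicit hydrogens from standard valence (C 4, N 3, O 2, S 2, halogen 1):
  atom 1: N, bond orders sum to 1 (valence 3) → 2 H
  atom 2: C, bond orders sum to 4 (valence 4) → 0 H
  atom 3: N, bond orders sum to 2 (valence 3) → 1 H
  atom 4: C, bond orders sum to 4 (valence 4) → 0 H
  atom 5: O, bond orders sum to 1 (valence 2) → 1 H
  atom 6: C, bond orders sum to 3 (valence 4) → 1 H
  atom 7: C, bond orders sum to 4 (valence 4) → 0 H
  atom 8: Cl with explicit H count 0
Totals → C:4, H:5, Cl:1, N:2, O:1.
In Hill order: C4H5ClN2O.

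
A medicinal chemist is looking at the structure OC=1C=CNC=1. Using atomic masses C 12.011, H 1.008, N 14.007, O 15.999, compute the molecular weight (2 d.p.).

83.09 g/mol

First, the molecular formula is C4H5NO (counting implicit H from valence).
  C: 4 × 12.011 = 48.044
  H: 5 × 1.008 = 5.040
  N: 1 × 14.007 = 14.007
  O: 1 × 15.999 = 15.999
Sum: 4×12.011 + 5×1.008 + 1×14.007 + 1×15.999 = 83.090 → 83.09 g/mol.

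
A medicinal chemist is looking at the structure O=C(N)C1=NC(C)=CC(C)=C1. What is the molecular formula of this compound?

Walk through each heavy atom and fill implicit hydrogens from standard valence (C 4, N 3, O 2, S 2, halogen 1):
  atom 1: O, bond orders sum to 2 (valence 2) → 0 H
  atom 2: C, bond orders sum to 4 (valence 4) → 0 H
  atom 3: N, bond orders sum to 1 (valence 3) → 2 H
  atom 4: C, bond orders sum to 4 (valence 4) → 0 H
  atom 5: N, bond orders sum to 3 (valence 3) → 0 H
  atom 6: C, bond orders sum to 4 (valence 4) → 0 H
  atom 7: C, bond orders sum to 1 (valence 4) → 3 H
  atom 8: C, bond orders sum to 3 (valence 4) → 1 H
  atom 9: C, bond orders sum to 4 (valence 4) → 0 H
  atom 10: C, bond orders sum to 1 (valence 4) → 3 H
  atom 11: C, bond orders sum to 3 (valence 4) → 1 H
Totals → C:8, H:10, N:2, O:1.
In Hill order: C8H10N2O.

C8H10N2O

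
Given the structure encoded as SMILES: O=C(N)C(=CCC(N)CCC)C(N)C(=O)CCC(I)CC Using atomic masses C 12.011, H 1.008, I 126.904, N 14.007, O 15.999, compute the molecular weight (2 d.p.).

First, the molecular formula is C15H28IN3O2 (counting implicit H from valence).
  C: 15 × 12.011 = 180.165
  H: 28 × 1.008 = 28.224
  I: 1 × 126.904 = 126.904
  N: 3 × 14.007 = 42.021
  O: 2 × 15.999 = 31.998
Sum: 15×12.011 + 28×1.008 + 1×126.904 + 3×14.007 + 2×15.999 = 409.312 → 409.31 g/mol.

409.31 g/mol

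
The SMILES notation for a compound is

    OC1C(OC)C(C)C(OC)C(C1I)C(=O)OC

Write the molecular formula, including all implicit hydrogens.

Walk through each heavy atom and fill implicit hydrogens from standard valence (C 4, N 3, O 2, S 2, halogen 1):
  atom 1: O, bond orders sum to 1 (valence 2) → 1 H
  atom 2: C, bond orders sum to 3 (valence 4) → 1 H
  atom 3: C, bond orders sum to 3 (valence 4) → 1 H
  atom 4: O, bond orders sum to 2 (valence 2) → 0 H
  atom 5: C, bond orders sum to 1 (valence 4) → 3 H
  atom 6: C, bond orders sum to 3 (valence 4) → 1 H
  atom 7: C, bond orders sum to 1 (valence 4) → 3 H
  atom 8: C, bond orders sum to 3 (valence 4) → 1 H
  atom 9: O, bond orders sum to 2 (valence 2) → 0 H
  atom 10: C, bond orders sum to 1 (valence 4) → 3 H
  atom 11: C, bond orders sum to 3 (valence 4) → 1 H
  atom 12: C, bond orders sum to 3 (valence 4) → 1 H
  atom 13: I (halogen, monovalent) → 0 H
  atom 14: C, bond orders sum to 4 (valence 4) → 0 H
  atom 15: O, bond orders sum to 2 (valence 2) → 0 H
  atom 16: O, bond orders sum to 2 (valence 2) → 0 H
  atom 17: C, bond orders sum to 1 (valence 4) → 3 H
Totals → C:11, H:19, I:1, O:5.

C11H19IO5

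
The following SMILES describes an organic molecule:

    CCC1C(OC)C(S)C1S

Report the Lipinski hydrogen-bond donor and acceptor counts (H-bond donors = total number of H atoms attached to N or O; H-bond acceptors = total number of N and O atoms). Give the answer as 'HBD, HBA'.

Donors: find every N or O and count the H atoms it carries.
  atom 5 (O): bond orders sum to 2 → 0 H
Lipinski HBD = 0.
Acceptors: N atoms = 0, O atoms = 1 → HBA = 1.

0, 1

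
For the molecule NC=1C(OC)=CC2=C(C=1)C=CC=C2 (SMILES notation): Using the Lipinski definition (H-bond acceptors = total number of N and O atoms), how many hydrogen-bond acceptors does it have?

2

N atoms: 1; O atoms: 1.
Lipinski HBA = 1 + 1 = 2.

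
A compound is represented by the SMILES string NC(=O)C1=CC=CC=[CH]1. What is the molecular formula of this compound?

Walk through each heavy atom and fill implicit hydrogens from standard valence (C 4, N 3, O 2, S 2, halogen 1):
  atom 1: N, bond orders sum to 1 (valence 3) → 2 H
  atom 2: C, bond orders sum to 4 (valence 4) → 0 H
  atom 3: O, bond orders sum to 2 (valence 2) → 0 H
  atom 4: C, bond orders sum to 4 (valence 4) → 0 H
  atom 5: C, bond orders sum to 3 (valence 4) → 1 H
  atom 6: C, bond orders sum to 3 (valence 4) → 1 H
  atom 7: C, bond orders sum to 3 (valence 4) → 1 H
  atom 8: C, bond orders sum to 3 (valence 4) → 1 H
  atom 9: C with explicit H count 1
Totals → C:7, H:7, N:1, O:1.
In Hill order: C7H7NO.

C7H7NO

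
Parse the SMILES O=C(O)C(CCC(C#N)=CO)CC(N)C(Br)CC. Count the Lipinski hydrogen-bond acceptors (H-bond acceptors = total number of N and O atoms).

N atoms: 2; O atoms: 3.
Lipinski HBA = 2 + 3 = 5.

5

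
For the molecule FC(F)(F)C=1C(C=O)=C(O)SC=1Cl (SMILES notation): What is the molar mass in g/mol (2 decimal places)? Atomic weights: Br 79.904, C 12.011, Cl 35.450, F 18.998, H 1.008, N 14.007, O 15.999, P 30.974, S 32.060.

230.58 g/mol

First, the molecular formula is C6H2ClF3O2S (counting implicit H from valence).
  C: 6 × 12.011 = 72.066
  Cl: 1 × 35.450 = 35.450
  F: 3 × 18.998 = 56.994
  H: 2 × 1.008 = 2.016
  O: 2 × 15.999 = 31.998
  S: 1 × 32.060 = 32.060
Sum: 6×12.011 + 1×35.450 + 3×18.998 + 2×1.008 + 2×15.999 + 1×32.060 = 230.584 → 230.58 g/mol.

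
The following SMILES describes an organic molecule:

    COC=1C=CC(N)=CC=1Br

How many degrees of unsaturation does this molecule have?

4

Degree of unsaturation = (number of rings) + (number of π bonds).
Ring closures in the SMILES: 1.
π bonds: 3 double bonds (each 1 DoU) → 3 DoU from unsaturation.
Total DoU = 1 + 3 = 4.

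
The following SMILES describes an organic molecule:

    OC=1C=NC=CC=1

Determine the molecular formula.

Walk through each heavy atom and fill implicit hydrogens from standard valence (C 4, N 3, O 2, S 2, halogen 1):
  atom 1: O, bond orders sum to 1 (valence 2) → 1 H
  atom 2: C, bond orders sum to 4 (valence 4) → 0 H
  atom 3: C, bond orders sum to 3 (valence 4) → 1 H
  atom 4: N, bond orders sum to 3 (valence 3) → 0 H
  atom 5: C, bond orders sum to 3 (valence 4) → 1 H
  atom 6: C, bond orders sum to 3 (valence 4) → 1 H
  atom 7: C, bond orders sum to 3 (valence 4) → 1 H
Totals → C:5, H:5, N:1, O:1.

C5H5NO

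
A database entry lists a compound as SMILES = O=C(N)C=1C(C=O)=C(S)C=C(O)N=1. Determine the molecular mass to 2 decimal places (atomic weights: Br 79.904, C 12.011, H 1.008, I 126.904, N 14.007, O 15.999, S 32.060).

198.20 g/mol

First, the molecular formula is C7H6N2O3S (counting implicit H from valence).
  C: 7 × 12.011 = 84.077
  H: 6 × 1.008 = 6.048
  N: 2 × 14.007 = 28.014
  O: 3 × 15.999 = 47.997
  S: 1 × 32.060 = 32.060
Sum: 7×12.011 + 6×1.008 + 2×14.007 + 3×15.999 + 1×32.060 = 198.196 → 198.20 g/mol.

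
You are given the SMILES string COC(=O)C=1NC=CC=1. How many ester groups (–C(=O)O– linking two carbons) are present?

1

The ester motif appears at heavy-atom position 3 in the SMILES.
Ester count: 1.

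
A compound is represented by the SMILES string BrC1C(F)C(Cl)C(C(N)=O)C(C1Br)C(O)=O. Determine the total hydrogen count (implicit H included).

9

Walk through each heavy atom and fill implicit hydrogens from standard valence (C 4, N 3, O 2, S 2, halogen 1):
  atom 1: Br (halogen, monovalent) → 0 H
  atom 2: C, bond orders sum to 3 (valence 4) → 1 H
  atom 3: C, bond orders sum to 3 (valence 4) → 1 H
  atom 4: F (halogen, monovalent) → 0 H
  atom 5: C, bond orders sum to 3 (valence 4) → 1 H
  atom 6: Cl (halogen, monovalent) → 0 H
  atom 7: C, bond orders sum to 3 (valence 4) → 1 H
  atom 8: C, bond orders sum to 4 (valence 4) → 0 H
  atom 9: N, bond orders sum to 1 (valence 3) → 2 H
  atom 10: O, bond orders sum to 2 (valence 2) → 0 H
  atom 11: C, bond orders sum to 3 (valence 4) → 1 H
  atom 12: C, bond orders sum to 3 (valence 4) → 1 H
  atom 13: Br (halogen, monovalent) → 0 H
  atom 14: C, bond orders sum to 4 (valence 4) → 0 H
  atom 15: O, bond orders sum to 1 (valence 2) → 1 H
  atom 16: O, bond orders sum to 2 (valence 2) → 0 H
Total hydrogens: 9.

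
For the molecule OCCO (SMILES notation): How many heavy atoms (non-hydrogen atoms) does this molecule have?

Every atom symbol written in the SMILES (organic subset) is one heavy atom; implicit H are not written.
Heavy atoms by element → C:2, O:2.
Total: 4.

4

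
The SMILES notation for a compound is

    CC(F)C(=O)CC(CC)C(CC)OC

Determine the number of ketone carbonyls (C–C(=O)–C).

The ketone motif appears at heavy-atom position 4 in the SMILES.
Other groups present: 1 ether.
Ketone count: 1.

1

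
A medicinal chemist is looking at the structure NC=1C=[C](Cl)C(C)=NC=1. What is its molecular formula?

Walk through each heavy atom and fill implicit hydrogens from standard valence (C 4, N 3, O 2, S 2, halogen 1):
  atom 1: N, bond orders sum to 1 (valence 3) → 2 H
  atom 2: C, bond orders sum to 4 (valence 4) → 0 H
  atom 3: C, bond orders sum to 3 (valence 4) → 1 H
  atom 4: C with explicit H count 0
  atom 5: Cl (halogen, monovalent) → 0 H
  atom 6: C, bond orders sum to 4 (valence 4) → 0 H
  atom 7: C, bond orders sum to 1 (valence 4) → 3 H
  atom 8: N, bond orders sum to 3 (valence 3) → 0 H
  atom 9: C, bond orders sum to 3 (valence 4) → 1 H
Totals → C:6, H:7, Cl:1, N:2.
In Hill order: C6H7ClN2.

C6H7ClN2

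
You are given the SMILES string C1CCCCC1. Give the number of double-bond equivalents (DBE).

1

Molecular formula: C6H12.
DoU = (2C + 2 + N − H − X) / 2, where X is the halogen count and O/S are ignored.
    = (2·6 + 2 + 0 − 12 − 0) / 2 = 2 / 2 = 1.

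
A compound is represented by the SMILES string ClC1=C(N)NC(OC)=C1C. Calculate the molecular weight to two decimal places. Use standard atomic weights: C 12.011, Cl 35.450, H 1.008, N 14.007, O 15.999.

160.60 g/mol

First, the molecular formula is C6H9ClN2O (counting implicit H from valence).
  C: 6 × 12.011 = 72.066
  Cl: 1 × 35.450 = 35.450
  H: 9 × 1.008 = 9.072
  N: 2 × 14.007 = 28.014
  O: 1 × 15.999 = 15.999
Sum: 6×12.011 + 1×35.450 + 9×1.008 + 2×14.007 + 1×15.999 = 160.601 → 160.60 g/mol.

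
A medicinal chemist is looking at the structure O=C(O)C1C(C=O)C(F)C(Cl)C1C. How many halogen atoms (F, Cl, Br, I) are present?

2

Halogen atoms appear at heavy-atom positions 9, 11 (1×Cl, 1×F).
Other groups present: 1 aldehyde, 1 carboxylic acid.
Halogen count: 2.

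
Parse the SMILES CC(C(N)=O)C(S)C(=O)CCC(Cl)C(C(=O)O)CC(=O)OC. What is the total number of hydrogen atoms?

20

Walk through each heavy atom and fill implicit hydrogens from standard valence (C 4, N 3, O 2, S 2, halogen 1):
  atom 1: C, bond orders sum to 1 (valence 4) → 3 H
  atom 2: C, bond orders sum to 3 (valence 4) → 1 H
  atom 3: C, bond orders sum to 4 (valence 4) → 0 H
  atom 4: N, bond orders sum to 1 (valence 3) → 2 H
  atom 5: O, bond orders sum to 2 (valence 2) → 0 H
  atom 6: C, bond orders sum to 3 (valence 4) → 1 H
  atom 7: S, bond orders sum to 1 (valence 2) → 1 H
  atom 8: C, bond orders sum to 4 (valence 4) → 0 H
  atom 9: O, bond orders sum to 2 (valence 2) → 0 H
  atom 10: C, bond orders sum to 2 (valence 4) → 2 H
  atom 11: C, bond orders sum to 2 (valence 4) → 2 H
  atom 12: C, bond orders sum to 3 (valence 4) → 1 H
  atom 13: Cl (halogen, monovalent) → 0 H
  atom 14: C, bond orders sum to 3 (valence 4) → 1 H
  atom 15: C, bond orders sum to 4 (valence 4) → 0 H
  atom 16: O, bond orders sum to 2 (valence 2) → 0 H
  atom 17: O, bond orders sum to 1 (valence 2) → 1 H
  atom 18: C, bond orders sum to 2 (valence 4) → 2 H
  atom 19: C, bond orders sum to 4 (valence 4) → 0 H
  atom 20: O, bond orders sum to 2 (valence 2) → 0 H
  atom 21: O, bond orders sum to 2 (valence 2) → 0 H
  atom 22: C, bond orders sum to 1 (valence 4) → 3 H
Total hydrogens: 20.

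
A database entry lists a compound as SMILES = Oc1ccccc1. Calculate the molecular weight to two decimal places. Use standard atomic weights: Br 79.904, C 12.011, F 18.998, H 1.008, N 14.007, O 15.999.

94.11 g/mol

First, the molecular formula is C6H6O (counting implicit H from valence).
  C: 6 × 12.011 = 72.066
  H: 6 × 1.008 = 6.048
  O: 1 × 15.999 = 15.999
Sum: 6×12.011 + 6×1.008 + 1×15.999 = 94.113 → 94.11 g/mol.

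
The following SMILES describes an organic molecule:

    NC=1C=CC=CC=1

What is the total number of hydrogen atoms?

7

Walk through each heavy atom and fill implicit hydrogens from standard valence (C 4, N 3, O 2, S 2, halogen 1):
  atom 1: N, bond orders sum to 1 (valence 3) → 2 H
  atom 2: C, bond orders sum to 4 (valence 4) → 0 H
  atom 3: C, bond orders sum to 3 (valence 4) → 1 H
  atom 4: C, bond orders sum to 3 (valence 4) → 1 H
  atom 5: C, bond orders sum to 3 (valence 4) → 1 H
  atom 6: C, bond orders sum to 3 (valence 4) → 1 H
  atom 7: C, bond orders sum to 3 (valence 4) → 1 H
Total hydrogens: 7.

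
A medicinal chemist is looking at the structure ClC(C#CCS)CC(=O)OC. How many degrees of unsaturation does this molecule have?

Degree of unsaturation = (number of rings) + (number of π bonds).
Ring closures in the SMILES: 0.
π bonds: 1 double bond (each 1 DoU), 1 triple bond (each 2 DoU) → 3 DoU from unsaturation.
Total DoU = 0 + 3 = 3.

3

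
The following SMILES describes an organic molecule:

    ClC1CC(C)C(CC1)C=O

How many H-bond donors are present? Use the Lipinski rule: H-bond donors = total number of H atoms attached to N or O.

Donors: find every N or O and count the H atoms it carries.
  atom 10 (O): bond orders sum to 2 → 0 H
Lipinski HBD = 0.

0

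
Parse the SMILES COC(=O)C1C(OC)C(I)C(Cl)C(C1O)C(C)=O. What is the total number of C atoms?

11

Count every carbon token in the SMILES (each C, including those in ring-closure positions and inside branches).
Carbon count: 11.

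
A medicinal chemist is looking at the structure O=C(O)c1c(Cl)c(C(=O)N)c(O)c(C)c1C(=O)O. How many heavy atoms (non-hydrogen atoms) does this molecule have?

Every atom symbol written in the SMILES (organic subset) is one heavy atom; implicit H are not written.
Heavy atoms by element → C:10, Cl:1, N:1, O:6.
Total: 18.

18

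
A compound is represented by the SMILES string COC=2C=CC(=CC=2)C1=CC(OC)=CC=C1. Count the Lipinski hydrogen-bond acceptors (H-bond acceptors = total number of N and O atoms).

2

N atoms: 0; O atoms: 2.
Lipinski HBA = 0 + 2 = 2.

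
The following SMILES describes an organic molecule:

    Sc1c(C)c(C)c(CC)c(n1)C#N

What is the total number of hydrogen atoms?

12

Walk through each heavy atom and fill implicit hydrogens from standard valence (C 4, N 3, O 2, S 2, halogen 1); for lowercase aromatic atoms, an aromatic c carries 1 H when it has two neighbours and 0 H with three, and aromatic n carries 0 H:
  atom 1: S, bond orders sum to 1 (valence 2) → 1 H
  atom 2: aromatic c, 3 neighbours → 0 H
  atom 3: aromatic c, 3 neighbours → 0 H
  atom 4: C, bond orders sum to 1 (valence 4) → 3 H
  atom 5: aromatic c, 3 neighbours → 0 H
  atom 6: C, bond orders sum to 1 (valence 4) → 3 H
  atom 7: aromatic c, 3 neighbours → 0 H
  atom 8: C, bond orders sum to 2 (valence 4) → 2 H
  atom 9: C, bond orders sum to 1 (valence 4) → 3 H
  atom 10: aromatic c, 3 neighbours → 0 H
  atom 11: aromatic n, 2 neighbours → 0 H
  atom 12: C, bond orders sum to 4 (valence 4) → 0 H
  atom 13: N, bond orders sum to 3 (valence 3) → 0 H
Total hydrogens: 12.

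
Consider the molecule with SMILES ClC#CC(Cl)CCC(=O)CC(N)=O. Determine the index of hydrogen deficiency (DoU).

4

Degree of unsaturation = (number of rings) + (number of π bonds).
Ring closures in the SMILES: 0.
π bonds: 2 double bonds (each 1 DoU), 1 triple bond (each 2 DoU) → 4 DoU from unsaturation.
Total DoU = 0 + 4 = 4.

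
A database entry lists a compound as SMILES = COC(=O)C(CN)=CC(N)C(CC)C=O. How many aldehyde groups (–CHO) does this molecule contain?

1

The aldehyde motif appears at heavy-atom position 14 in the SMILES.
Other groups present: 1 alkene, 1 ester, 2 primary amine.
Aldehyde count: 1.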